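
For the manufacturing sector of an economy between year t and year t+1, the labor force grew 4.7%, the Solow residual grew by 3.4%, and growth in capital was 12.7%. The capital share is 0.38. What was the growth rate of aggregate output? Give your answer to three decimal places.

11.140%

Labor's share = 1 − 0.38 = 0.62.
Capital: 0.38 × 12.7 = 4.826 pp.
The labor force: 0.62 × 4.7 = 2.914 pp.
Output growth = 3.4 + 7.74 = 11.14%.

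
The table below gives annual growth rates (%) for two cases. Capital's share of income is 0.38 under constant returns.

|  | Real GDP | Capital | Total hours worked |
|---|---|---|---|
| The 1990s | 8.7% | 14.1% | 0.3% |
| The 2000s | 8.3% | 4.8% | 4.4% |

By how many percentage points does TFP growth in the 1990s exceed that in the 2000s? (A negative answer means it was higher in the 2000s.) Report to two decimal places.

-0.59 percentage points

Labor's share = 1 − 0.38 = 0.62.
The 1990s: TFP = 8.7 − 5.358 − 0.186 = 3.156%.
The 2000s: TFP = 8.3 − 1.824 − 2.728 = 3.748%.
Difference = 3.156 − (3.748) = -0.592 pp.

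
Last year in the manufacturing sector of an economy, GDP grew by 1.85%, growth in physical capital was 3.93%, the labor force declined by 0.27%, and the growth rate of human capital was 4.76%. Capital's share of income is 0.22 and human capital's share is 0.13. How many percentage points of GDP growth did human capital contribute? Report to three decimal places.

Contribution = share × growth = 0.13 × 4.76 = 0.6188 pp.

0.619 percentage points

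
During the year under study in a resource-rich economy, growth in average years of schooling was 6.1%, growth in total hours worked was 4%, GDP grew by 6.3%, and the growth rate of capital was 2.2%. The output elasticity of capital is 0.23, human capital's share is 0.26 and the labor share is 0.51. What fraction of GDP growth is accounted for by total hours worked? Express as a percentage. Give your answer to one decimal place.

Total hours worked accounted for 32.4% of growth.

Labor's share = 1 − 0.23 − 0.26 = 0.51.
Total hours worked contributed 0.51 × 4 = 2.04 pp.
Share of growth = 2.04 / 6.3 × 100 = 32.381%.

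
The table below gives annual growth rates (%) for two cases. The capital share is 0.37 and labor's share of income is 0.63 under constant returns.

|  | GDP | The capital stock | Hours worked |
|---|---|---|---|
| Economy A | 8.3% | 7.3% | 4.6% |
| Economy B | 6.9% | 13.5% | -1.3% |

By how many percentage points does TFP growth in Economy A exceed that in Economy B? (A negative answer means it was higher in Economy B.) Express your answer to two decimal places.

-0.02 percentage points

Labor's share = 1 − 0.37 = 0.63.
Economy A: TFP = 8.3 − 2.701 − 2.898 = 2.701%.
Economy B: TFP = 6.9 − 4.995 + 0.819 = 2.724%.
Difference = 2.701 − (2.724) = -0.023 pp.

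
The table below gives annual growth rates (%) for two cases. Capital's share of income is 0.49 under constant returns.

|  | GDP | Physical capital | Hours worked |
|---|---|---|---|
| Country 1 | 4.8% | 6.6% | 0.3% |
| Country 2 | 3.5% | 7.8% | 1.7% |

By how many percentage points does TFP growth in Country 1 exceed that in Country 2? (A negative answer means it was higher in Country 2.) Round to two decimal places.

Labor's share = 1 − 0.49 = 0.51.
Country 1: TFP = 4.8 − 3.234 − 0.153 = 1.413%.
Country 2: TFP = 3.5 − 3.822 − 0.867 = -1.189%.
Difference = 1.413 − (-1.189) = 2.602 pp.

2.60 percentage points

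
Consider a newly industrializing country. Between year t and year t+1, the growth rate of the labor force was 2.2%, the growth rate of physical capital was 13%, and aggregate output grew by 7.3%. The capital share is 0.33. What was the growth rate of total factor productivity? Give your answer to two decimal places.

Labor's share = 1 − 0.33 = 0.67.
Physical capital: 0.33 × 13 = 4.29 pp.
The labor force: 0.67 × 2.2 = 1.474 pp.
TFP growth = 7.3 − 5.764 = 1.536%.

Total factor productivity growth was 1.54%.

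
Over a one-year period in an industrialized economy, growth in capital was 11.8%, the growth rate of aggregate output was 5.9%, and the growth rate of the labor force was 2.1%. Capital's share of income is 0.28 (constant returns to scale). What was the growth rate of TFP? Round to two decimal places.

Labor's share = 1 − 0.28 = 0.72.
Capital: 0.28 × 11.8 = 3.304 pp.
The labor force: 0.72 × 2.1 = 1.512 pp.
TFP growth = 5.9 − 4.816 = 1.084%.

1.08%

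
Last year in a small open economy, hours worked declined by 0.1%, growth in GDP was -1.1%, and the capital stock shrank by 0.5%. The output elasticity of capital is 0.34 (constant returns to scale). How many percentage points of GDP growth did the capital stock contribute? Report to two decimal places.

Contribution = share × growth = 0.34 × (-0.5) = -0.17 pp.

-0.17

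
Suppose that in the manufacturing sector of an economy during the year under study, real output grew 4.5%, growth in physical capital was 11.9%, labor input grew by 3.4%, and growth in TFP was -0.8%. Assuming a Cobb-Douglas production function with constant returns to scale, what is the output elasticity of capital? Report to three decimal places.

α = 0.224

gY = gA + α·gK + (1−α)·gL, so gY − gA − gL = α(gK − gL).
4.5 + 0.8 − 3.4 = α × (11.9 − 3.4).
1.9 = 8.5 α, so α = 0.22353.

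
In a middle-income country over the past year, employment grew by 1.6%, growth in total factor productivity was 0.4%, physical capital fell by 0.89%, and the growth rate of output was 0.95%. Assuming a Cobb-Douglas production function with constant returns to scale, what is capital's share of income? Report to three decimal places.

gY = gA + α·gK + (1−α)·gL, so gY − gA − gL = α(gK − gL).
0.95 − 0.4 − 1.6 = α × (-0.89 − 1.6).
-1.05 = -2.49 α, so α = 0.42169.

0.422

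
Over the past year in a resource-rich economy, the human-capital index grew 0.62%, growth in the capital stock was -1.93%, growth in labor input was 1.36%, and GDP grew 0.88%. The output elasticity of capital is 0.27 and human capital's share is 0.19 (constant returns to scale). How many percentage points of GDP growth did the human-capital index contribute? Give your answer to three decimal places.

0.118 pp

Contribution = share × growth = 0.19 × 0.62 = 0.1178 pp.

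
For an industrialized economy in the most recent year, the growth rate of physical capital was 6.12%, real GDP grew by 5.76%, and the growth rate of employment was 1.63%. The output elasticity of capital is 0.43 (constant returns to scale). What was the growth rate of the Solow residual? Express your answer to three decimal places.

2.199%

Labor's share = 1 − 0.43 = 0.57.
Physical capital: 0.43 × 6.12 = 2.6316 pp.
Employment: 0.57 × 1.63 = 0.9291 pp.
TFP growth = 5.76 − 3.5607 = 2.1993%.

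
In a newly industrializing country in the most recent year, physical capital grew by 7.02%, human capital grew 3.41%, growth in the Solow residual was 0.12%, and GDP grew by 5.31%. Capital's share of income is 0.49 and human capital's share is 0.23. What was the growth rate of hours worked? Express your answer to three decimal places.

Labor's share = 1 − 0.49 − 0.23 = 0.28.
gY = gA + 0.49×7.02 + 0.23×3.41 + 0.28×g.
0.28×g = 5.31 − 0.12 − 4.2241 = 0.9659.
g = 0.9659 / 0.28 = 3.44964%.

Hours worked grew 3.450%.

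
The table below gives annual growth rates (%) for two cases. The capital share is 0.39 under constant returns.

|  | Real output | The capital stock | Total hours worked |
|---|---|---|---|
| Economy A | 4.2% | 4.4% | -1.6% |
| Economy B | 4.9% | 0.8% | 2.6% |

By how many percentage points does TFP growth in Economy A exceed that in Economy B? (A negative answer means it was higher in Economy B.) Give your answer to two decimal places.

0.46 percentage points

Labor's share = 1 − 0.39 = 0.61.
Economy A: TFP = 4.2 − 1.716 + 0.976 = 3.46%.
Economy B: TFP = 4.9 − 0.312 − 1.586 = 3.002%.
Difference = 3.46 − (3.002) = 0.458 pp.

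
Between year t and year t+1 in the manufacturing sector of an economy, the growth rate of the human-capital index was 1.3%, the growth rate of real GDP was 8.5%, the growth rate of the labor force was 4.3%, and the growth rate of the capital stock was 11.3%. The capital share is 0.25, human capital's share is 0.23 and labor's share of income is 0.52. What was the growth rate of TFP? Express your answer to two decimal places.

TFP growth was 3.14%.

Labor's share = 1 − 0.25 − 0.23 = 0.52.
The capital stock: 0.25 × 11.3 = 2.825 pp.
The human-capital index: 0.23 × 1.3 = 0.299 pp.
The labor force: 0.52 × 4.3 = 2.236 pp.
TFP growth = 8.5 − 5.36 = 3.14%.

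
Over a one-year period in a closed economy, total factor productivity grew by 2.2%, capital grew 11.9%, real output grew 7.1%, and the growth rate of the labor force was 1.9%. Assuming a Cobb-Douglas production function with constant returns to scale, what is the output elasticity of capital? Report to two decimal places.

The output elasticity of capital is 0.30.

gY = gA + α·gK + (1−α)·gL, so gY − gA − gL = α(gK − gL).
7.1 − 2.2 − 1.9 = α × (11.9 − 1.9).
3 = 10 α, so α = 0.3.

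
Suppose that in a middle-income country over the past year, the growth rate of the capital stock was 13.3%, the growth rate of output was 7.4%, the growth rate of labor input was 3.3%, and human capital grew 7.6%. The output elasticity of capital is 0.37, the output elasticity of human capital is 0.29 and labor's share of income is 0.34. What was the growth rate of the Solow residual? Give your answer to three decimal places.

Labor's share = 1 − 0.37 − 0.29 = 0.34.
The capital stock: 0.37 × 13.3 = 4.921 pp.
Human capital: 0.29 × 7.6 = 2.204 pp.
Labor input: 0.34 × 3.3 = 1.122 pp.
TFP growth = 7.4 − 8.247 = -0.847%.

-0.847%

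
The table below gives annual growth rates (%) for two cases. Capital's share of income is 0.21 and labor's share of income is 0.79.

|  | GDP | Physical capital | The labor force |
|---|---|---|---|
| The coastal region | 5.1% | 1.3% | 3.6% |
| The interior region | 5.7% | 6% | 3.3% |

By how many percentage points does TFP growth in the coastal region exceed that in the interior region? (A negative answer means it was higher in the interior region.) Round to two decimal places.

0.15 percentage points

Labor's share = 1 − 0.21 = 0.79.
The coastal region: TFP = 5.1 − 0.273 − 2.844 = 1.983%.
The interior region: TFP = 5.7 − 1.26 − 2.607 = 1.833%.
Difference = 1.983 − (1.833) = 0.15 pp.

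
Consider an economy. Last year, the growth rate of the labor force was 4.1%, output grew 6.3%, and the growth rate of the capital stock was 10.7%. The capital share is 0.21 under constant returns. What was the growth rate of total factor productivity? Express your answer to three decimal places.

Labor's share = 1 − 0.21 = 0.79.
The capital stock: 0.21 × 10.7 = 2.247 pp.
The labor force: 0.79 × 4.1 = 3.239 pp.
TFP growth = 6.3 − 5.486 = 0.814%.

Total factor productivity grew 0.814%.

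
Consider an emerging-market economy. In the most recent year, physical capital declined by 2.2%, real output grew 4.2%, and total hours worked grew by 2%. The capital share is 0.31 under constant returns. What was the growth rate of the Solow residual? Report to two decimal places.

Labor's share = 1 − 0.31 = 0.69.
Physical capital: 0.31 × (-2.2) = -0.682 pp.
Total hours worked: 0.69 × 2 = 1.38 pp.
TFP growth = 4.2 − 0.698 = 3.502%.

3.50%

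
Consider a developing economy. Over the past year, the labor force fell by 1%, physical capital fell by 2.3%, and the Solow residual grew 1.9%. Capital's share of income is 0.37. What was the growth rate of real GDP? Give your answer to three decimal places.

Real GDP grew 0.419%.

Labor's share = 1 − 0.37 = 0.63.
Physical capital: 0.37 × (-2.3) = -0.851 pp.
The labor force: 0.63 × (-1) = -0.63 pp.
Output growth = 1.9 + (-1.481) = 0.419%.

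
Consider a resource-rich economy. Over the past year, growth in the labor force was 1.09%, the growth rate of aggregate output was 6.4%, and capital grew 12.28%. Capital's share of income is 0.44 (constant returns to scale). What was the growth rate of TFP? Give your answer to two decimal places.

Labor's share = 1 − 0.44 = 0.56.
Capital: 0.44 × 12.28 = 5.4032 pp.
The labor force: 0.56 × 1.09 = 0.6104 pp.
TFP growth = 6.4 − 6.0136 = 0.3864%.

TFP growth was 0.39%.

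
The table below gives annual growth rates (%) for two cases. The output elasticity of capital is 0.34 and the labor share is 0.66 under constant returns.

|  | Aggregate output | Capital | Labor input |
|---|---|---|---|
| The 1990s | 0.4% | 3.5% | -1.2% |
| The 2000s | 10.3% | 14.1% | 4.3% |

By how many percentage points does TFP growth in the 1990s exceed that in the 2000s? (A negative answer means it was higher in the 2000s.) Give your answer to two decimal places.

-2.67 percentage points

Labor's share = 1 − 0.34 = 0.66.
The 1990s: TFP = 0.4 − 1.19 + 0.792 = 0.002%.
The 2000s: TFP = 10.3 − 4.794 − 2.838 = 2.668%.
Difference = 0.002 − (2.668) = -2.666 pp.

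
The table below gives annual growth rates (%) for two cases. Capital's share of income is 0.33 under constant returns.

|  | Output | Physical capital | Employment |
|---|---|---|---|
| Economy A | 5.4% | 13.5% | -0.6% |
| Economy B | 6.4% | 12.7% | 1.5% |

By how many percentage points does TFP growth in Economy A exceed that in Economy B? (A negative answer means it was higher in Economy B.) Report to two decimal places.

0.14 percentage points

Labor's share = 1 − 0.33 = 0.67.
Economy A: TFP = 5.4 − 4.455 + 0.402 = 1.347%.
Economy B: TFP = 6.4 − 4.191 − 1.005 = 1.204%.
Difference = 1.347 − (1.204) = 0.143 pp.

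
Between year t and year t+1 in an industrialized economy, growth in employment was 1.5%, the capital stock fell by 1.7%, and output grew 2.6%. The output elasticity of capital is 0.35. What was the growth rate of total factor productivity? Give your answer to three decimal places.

2.220%

Labor's share = 1 − 0.35 = 0.65.
The capital stock: 0.35 × (-1.7) = -0.595 pp.
Employment: 0.65 × 1.5 = 0.975 pp.
TFP growth = 2.6 − 0.38 = 2.22%.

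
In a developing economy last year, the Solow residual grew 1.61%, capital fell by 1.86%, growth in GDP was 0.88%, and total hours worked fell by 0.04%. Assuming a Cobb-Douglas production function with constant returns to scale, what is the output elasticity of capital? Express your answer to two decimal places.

α = 0.38

gY = gA + α·gK + (1−α)·gL, so gY − gA − gL = α(gK − gL).
0.88 − 1.61 + 0.04 = α × (-1.86 − (-0.04)).
-0.69 = -1.82 α, so α = 0.3791.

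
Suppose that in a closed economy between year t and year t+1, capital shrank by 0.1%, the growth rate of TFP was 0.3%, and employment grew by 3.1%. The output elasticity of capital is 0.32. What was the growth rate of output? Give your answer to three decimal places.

Labor's share = 1 − 0.32 = 0.68.
Capital: 0.32 × (-0.1) = -0.032 pp.
Employment: 0.68 × 3.1 = 2.108 pp.
Output growth = 0.3 + 2.076 = 2.376%.

Output growth was 2.376%.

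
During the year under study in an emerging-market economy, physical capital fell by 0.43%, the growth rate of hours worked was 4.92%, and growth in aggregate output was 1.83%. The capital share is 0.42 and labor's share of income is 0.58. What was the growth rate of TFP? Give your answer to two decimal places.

Labor's share = 1 − 0.42 = 0.58.
Physical capital: 0.42 × (-0.43) = -0.1806 pp.
Hours worked: 0.58 × 4.92 = 2.8536 pp.
TFP growth = 1.83 − 2.673 = -0.843%.

-0.84%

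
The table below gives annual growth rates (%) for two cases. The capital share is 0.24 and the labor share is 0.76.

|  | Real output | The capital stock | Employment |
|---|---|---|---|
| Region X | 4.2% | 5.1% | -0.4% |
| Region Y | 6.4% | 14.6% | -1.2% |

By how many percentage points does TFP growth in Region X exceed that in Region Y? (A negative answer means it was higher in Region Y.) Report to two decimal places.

Labor's share = 1 − 0.24 = 0.76.
Region X: TFP = 4.2 − 1.224 + 0.304 = 3.28%.
Region Y: TFP = 6.4 − 3.504 + 0.912 = 3.808%.
Difference = 3.28 − (3.808) = -0.528 pp.

-0.53 percentage points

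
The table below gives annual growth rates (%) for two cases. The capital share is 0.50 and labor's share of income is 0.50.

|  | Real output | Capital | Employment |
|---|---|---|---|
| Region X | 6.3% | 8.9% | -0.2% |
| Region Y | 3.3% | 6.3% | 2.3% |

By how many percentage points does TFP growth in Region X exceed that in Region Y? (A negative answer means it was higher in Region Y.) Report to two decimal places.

2.95 percentage points

Labor's share = 1 − 0.5 = 0.5.
Region X: TFP = 6.3 − 4.45 + 0.1 = 1.95%.
Region Y: TFP = 3.3 − 3.15 − 1.15 = -1%.
Difference = 1.95 − (-1) = 2.95 pp.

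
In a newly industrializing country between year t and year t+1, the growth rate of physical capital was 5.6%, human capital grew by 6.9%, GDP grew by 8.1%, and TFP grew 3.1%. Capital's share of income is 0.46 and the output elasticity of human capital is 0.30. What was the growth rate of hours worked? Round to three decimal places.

1.475%

Labor's share = 1 − 0.46 − 0.3 = 0.24.
gY = gA + 0.46×5.6 + 0.3×6.9 + 0.24×g.
0.24×g = 8.1 − 3.1 − 4.646 = 0.354.
g = 0.354 / 0.24 = 1.475%.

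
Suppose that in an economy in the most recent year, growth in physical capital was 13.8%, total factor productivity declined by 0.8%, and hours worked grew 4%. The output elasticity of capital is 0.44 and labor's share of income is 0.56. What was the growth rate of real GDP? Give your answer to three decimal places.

Real GDP grew 7.512%.

Labor's share = 1 − 0.44 = 0.56.
Physical capital: 0.44 × 13.8 = 6.072 pp.
Hours worked: 0.56 × 4 = 2.24 pp.
Output growth = -0.8 + 8.312 = 7.512%.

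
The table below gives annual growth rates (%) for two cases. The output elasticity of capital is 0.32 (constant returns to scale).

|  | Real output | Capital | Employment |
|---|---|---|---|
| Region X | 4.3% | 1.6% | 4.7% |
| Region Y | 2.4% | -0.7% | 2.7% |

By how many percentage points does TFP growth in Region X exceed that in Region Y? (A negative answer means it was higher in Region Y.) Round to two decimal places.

-0.20 percentage points

Labor's share = 1 − 0.32 = 0.68.
Region X: TFP = 4.3 − 0.512 − 3.196 = 0.592%.
Region Y: TFP = 2.4 + 0.224 − 1.836 = 0.788%.
Difference = 0.592 − (0.788) = -0.196 pp.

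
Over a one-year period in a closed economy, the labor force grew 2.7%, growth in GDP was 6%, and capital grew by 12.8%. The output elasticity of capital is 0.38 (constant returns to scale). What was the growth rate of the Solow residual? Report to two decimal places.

-0.54%

Labor's share = 1 − 0.38 = 0.62.
Capital: 0.38 × 12.8 = 4.864 pp.
The labor force: 0.62 × 2.7 = 1.674 pp.
TFP growth = 6 − 6.538 = -0.538%.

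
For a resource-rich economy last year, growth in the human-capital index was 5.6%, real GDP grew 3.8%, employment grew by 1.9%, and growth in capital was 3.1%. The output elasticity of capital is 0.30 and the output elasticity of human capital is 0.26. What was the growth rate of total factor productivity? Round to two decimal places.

0.58%

Labor's share = 1 − 0.3 − 0.26 = 0.44.
Capital: 0.3 × 3.1 = 0.93 pp.
The human-capital index: 0.26 × 5.6 = 1.456 pp.
Employment: 0.44 × 1.9 = 0.836 pp.
TFP growth = 3.8 − 3.222 = 0.578%.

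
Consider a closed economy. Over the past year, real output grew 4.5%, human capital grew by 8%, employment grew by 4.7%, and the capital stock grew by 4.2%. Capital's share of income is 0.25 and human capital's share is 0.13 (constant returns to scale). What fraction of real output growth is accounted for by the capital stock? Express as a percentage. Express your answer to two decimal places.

The capital stock contributed 0.25 × 4.2 = 1.05 pp.
Share of growth = 1.05 / 4.5 × 100 = 23.3333%.

The capital stock accounted for 23.33% of growth.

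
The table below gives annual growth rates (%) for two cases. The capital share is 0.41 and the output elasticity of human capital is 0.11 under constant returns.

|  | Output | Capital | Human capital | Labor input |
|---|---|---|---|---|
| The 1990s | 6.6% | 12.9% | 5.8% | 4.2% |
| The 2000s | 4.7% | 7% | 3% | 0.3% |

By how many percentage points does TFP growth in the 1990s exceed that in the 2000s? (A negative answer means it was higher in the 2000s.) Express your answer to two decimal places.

Labor's share = 1 − 0.41 − 0.11 = 0.48.
The 1990s: TFP = 6.6 − 5.289 − 0.638 − 2.016 = -1.343%.
The 2000s: TFP = 4.7 − 2.87 − 0.33 − 0.144 = 1.356%.
Difference = -1.343 − (1.356) = -2.699 pp.

-2.70 percentage points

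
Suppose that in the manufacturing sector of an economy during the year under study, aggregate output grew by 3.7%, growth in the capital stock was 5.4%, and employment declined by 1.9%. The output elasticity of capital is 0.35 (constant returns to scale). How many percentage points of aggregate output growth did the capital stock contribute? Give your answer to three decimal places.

1.890

Contribution = share × growth = 0.35 × 5.4 = 1.89 pp.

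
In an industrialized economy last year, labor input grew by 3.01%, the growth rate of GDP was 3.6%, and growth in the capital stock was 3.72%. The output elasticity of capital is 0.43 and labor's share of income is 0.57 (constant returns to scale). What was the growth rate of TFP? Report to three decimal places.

Labor's share = 1 − 0.43 = 0.57.
The capital stock: 0.43 × 3.72 = 1.5996 pp.
Labor input: 0.57 × 3.01 = 1.7157 pp.
TFP growth = 3.6 − 3.3153 = 0.2847%.

0.285%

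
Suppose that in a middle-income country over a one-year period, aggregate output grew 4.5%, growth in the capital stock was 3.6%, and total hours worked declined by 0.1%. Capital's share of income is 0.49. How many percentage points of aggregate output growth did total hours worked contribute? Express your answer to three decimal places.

-0.051 percentage points

Labor's share = 1 − 0.49 = 0.51.
Contribution = share × growth = 0.51 × (-0.1) = -0.051 pp.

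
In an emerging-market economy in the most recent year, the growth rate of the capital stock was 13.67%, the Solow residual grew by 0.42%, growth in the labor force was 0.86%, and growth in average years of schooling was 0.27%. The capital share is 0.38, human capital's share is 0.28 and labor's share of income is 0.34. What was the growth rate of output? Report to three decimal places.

5.983%

Labor's share = 1 − 0.38 − 0.28 = 0.34.
The capital stock: 0.38 × 13.67 = 5.1946 pp.
Average years of schooling: 0.28 × 0.27 = 0.0756 pp.
The labor force: 0.34 × 0.86 = 0.2924 pp.
Output growth = 0.42 + 5.5626 = 5.9826%.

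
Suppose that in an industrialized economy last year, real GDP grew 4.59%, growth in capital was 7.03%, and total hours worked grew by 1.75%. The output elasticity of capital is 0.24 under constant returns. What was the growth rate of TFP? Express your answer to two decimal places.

1.57%

Labor's share = 1 − 0.24 = 0.76.
Capital: 0.24 × 7.03 = 1.6872 pp.
Total hours worked: 0.76 × 1.75 = 1.33 pp.
TFP growth = 4.59 − 3.0172 = 1.5728%.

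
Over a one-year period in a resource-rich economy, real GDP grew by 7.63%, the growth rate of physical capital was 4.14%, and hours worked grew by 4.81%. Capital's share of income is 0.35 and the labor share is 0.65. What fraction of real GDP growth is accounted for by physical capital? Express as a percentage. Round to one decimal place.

Physical capital contributed 0.35 × 4.14 = 1.449 pp.
Share of growth = 1.449 / 7.63 × 100 = 18.991%.

19.0%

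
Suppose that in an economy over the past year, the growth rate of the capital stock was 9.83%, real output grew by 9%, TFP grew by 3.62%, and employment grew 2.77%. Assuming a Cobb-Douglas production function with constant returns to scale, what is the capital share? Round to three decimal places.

gY = gA + α·gK + (1−α)·gL, so gY − gA − gL = α(gK − gL).
9 − 3.62 − 2.77 = α × (9.83 − 2.77).
2.61 = 7.06 α, so α = 0.36969.

α = 0.370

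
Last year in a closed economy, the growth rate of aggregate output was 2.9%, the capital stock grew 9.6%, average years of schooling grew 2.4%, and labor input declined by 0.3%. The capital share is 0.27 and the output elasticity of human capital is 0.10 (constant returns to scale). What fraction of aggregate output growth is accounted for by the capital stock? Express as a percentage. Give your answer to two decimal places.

89.38%

The capital stock contributed 0.27 × 9.6 = 2.592 pp.
Share of growth = 2.592 / 2.9 × 100 = 89.3793%.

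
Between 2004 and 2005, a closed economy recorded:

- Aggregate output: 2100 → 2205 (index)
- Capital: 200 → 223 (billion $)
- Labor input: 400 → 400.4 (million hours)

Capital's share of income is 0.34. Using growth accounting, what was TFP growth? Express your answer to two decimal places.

TFP grew 1.02%.

Aggregate output growth = (2205 − 2100) / 2100 = 5%.
Capital growth = (223 − 200) / 200 = 11.5%.
Labor input growth = (400.4 − 400) / 400 = 0.1%.
Labor's share = 1 − 0.34 = 0.66.
Capital: 0.34 × 11.5 = 3.91 pp.
Labor input: 0.66 × 0.1 = 0.066 pp.
TFP growth = 5 − 3.976 = 1.024%.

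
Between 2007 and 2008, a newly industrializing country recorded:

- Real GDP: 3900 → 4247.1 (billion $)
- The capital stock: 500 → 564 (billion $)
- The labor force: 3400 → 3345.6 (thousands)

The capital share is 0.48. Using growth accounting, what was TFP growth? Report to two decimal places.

3.59%

Real GDP growth = (4247.1 − 3900) / 3900 = 8.9%.
The capital stock growth = (564 − 500) / 500 = 12.8%.
The labor force growth = (3345.6 − 3400) / 3400 = -1.6%.
Labor's share = 1 − 0.48 = 0.52.
The capital stock: 0.48 × 12.8 = 6.144 pp.
The labor force: 0.52 × (-1.6) = -0.832 pp.
TFP growth = 8.9 − 5.312 = 3.588%.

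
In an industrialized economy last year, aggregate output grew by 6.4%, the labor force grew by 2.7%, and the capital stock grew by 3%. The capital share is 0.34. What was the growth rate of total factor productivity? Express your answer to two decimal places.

Labor's share = 1 − 0.34 = 0.66.
The capital stock: 0.34 × 3 = 1.02 pp.
The labor force: 0.66 × 2.7 = 1.782 pp.
TFP growth = 6.4 − 2.802 = 3.598%.

3.60%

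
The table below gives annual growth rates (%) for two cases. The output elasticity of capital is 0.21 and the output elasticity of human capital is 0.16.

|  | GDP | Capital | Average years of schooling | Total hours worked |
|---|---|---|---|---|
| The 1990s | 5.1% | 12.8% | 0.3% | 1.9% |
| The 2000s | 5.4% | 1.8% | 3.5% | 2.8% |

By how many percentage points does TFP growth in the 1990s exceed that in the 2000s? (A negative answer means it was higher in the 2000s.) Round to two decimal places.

Labor's share = 1 − 0.21 − 0.16 = 0.63.
The 1990s: TFP = 5.1 − 2.688 − 0.048 − 1.197 = 1.167%.
The 2000s: TFP = 5.4 − 0.378 − 0.56 − 1.764 = 2.698%.
Difference = 1.167 − (2.698) = -1.531 pp.

-1.53 percentage points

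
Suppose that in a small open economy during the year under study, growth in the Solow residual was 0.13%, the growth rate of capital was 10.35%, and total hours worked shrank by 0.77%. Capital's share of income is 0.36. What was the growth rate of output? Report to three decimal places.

Labor's share = 1 − 0.36 = 0.64.
Capital: 0.36 × 10.35 = 3.726 pp.
Total hours worked: 0.64 × (-0.77) = -0.4928 pp.
Output growth = 0.13 + 3.2332 = 3.3632%.

3.363%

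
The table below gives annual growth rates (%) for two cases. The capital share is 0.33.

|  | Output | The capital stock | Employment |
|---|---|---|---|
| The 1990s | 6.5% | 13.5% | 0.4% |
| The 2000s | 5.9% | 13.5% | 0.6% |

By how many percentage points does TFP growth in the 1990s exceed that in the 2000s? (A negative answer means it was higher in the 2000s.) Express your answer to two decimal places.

0.73 percentage points

Labor's share = 1 − 0.33 = 0.67.
The 1990s: TFP = 6.5 − 4.455 − 0.268 = 1.777%.
The 2000s: TFP = 5.9 − 4.455 − 0.402 = 1.043%.
Difference = 1.777 − (1.043) = 0.734 pp.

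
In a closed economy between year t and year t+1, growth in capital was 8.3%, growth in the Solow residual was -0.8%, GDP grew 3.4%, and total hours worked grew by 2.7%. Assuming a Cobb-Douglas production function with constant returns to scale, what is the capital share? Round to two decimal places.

α = 0.27

gY = gA + α·gK + (1−α)·gL, so gY − gA − gL = α(gK − gL).
3.4 + 0.8 − 2.7 = α × (8.3 − 2.7).
1.5 = 5.6 α, so α = 0.2679.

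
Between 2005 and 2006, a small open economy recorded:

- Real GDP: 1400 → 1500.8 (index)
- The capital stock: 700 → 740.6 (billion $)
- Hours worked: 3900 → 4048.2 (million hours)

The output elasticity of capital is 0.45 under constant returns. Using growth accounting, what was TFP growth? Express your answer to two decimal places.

Real GDP growth = (1500.8 − 1400) / 1400 = 7.2%.
The capital stock growth = (740.6 − 700) / 700 = 5.8%.
Hours worked growth = (4048.2 − 3900) / 3900 = 3.8%.
Labor's share = 1 − 0.45 = 0.55.
The capital stock: 0.45 × 5.8 = 2.61 pp.
Hours worked: 0.55 × 3.8 = 2.09 pp.
TFP growth = 7.2 − 4.7 = 2.5%.

2.50%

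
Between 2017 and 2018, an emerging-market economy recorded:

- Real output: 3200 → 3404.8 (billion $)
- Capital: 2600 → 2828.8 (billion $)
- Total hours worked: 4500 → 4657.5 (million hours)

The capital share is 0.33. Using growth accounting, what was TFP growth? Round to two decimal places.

Real output growth = (3404.8 − 3200) / 3200 = 6.4%.
Capital growth = (2828.8 − 2600) / 2600 = 8.8%.
Total hours worked growth = (4657.5 − 4500) / 4500 = 3.5%.
Labor's share = 1 − 0.33 = 0.67.
Capital: 0.33 × 8.8 = 2.904 pp.
Total hours worked: 0.67 × 3.5 = 2.345 pp.
TFP growth = 6.4 − 5.249 = 1.151%.

1.15%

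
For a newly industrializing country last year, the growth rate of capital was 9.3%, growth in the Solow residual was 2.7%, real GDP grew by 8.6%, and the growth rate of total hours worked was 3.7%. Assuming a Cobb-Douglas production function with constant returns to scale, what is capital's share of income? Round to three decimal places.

gY = gA + α·gK + (1−α)·gL, so gY − gA − gL = α(gK − gL).
8.6 − 2.7 − 3.7 = α × (9.3 − 3.7).
2.2 = 5.6 α, so α = 0.39286.

Capital's share of income is 0.393.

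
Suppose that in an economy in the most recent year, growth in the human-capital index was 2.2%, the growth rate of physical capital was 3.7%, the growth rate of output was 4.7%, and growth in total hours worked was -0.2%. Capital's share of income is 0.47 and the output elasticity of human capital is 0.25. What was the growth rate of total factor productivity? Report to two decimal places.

2.47%

Labor's share = 1 − 0.47 − 0.25 = 0.28.
Physical capital: 0.47 × 3.7 = 1.739 pp.
The human-capital index: 0.25 × 2.2 = 0.55 pp.
Total hours worked: 0.28 × (-0.2) = -0.056 pp.
TFP growth = 4.7 − 2.233 = 2.467%.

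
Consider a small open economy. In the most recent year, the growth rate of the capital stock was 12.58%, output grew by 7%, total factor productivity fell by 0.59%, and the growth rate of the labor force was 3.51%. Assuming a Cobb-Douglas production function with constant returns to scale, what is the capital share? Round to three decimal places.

gY = gA + α·gK + (1−α)·gL, so gY − gA − gL = α(gK − gL).
7 + 0.59 − 3.51 = α × (12.58 − 3.51).
4.08 = 9.07 α, so α = 0.44983.

0.450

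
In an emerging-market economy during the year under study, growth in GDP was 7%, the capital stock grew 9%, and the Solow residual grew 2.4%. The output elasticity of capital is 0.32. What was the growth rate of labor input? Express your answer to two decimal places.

Labor input grew 2.53%.

Labor's share = 1 − 0.32 = 0.68.
gY = gA + 0.32×9 + 0.68×g.
0.68×g = 7 − 2.4 − 2.88 = 1.72.
g = 1.72 / 0.68 = 2.5294%.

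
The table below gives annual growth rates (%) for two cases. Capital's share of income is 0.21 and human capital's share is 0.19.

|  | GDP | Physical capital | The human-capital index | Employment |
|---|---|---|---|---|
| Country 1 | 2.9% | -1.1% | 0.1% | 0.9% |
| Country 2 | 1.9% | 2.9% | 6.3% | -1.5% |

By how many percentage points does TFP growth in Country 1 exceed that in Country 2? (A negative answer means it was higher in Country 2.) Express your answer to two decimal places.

Labor's share = 1 − 0.21 − 0.19 = 0.6.
Country 1: TFP = 2.9 + 0.231 − 0.019 − 0.54 = 2.572%.
Country 2: TFP = 1.9 − 0.609 − 1.197 + 0.9 = 0.994%.
Difference = 2.572 − (0.994) = 1.578 pp.

1.58 percentage points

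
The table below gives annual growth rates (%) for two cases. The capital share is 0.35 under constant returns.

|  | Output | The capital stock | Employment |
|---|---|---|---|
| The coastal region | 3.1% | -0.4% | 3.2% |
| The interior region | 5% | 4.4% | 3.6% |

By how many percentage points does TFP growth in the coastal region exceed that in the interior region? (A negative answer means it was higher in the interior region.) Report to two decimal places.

0.04 percentage points

Labor's share = 1 − 0.35 = 0.65.
The coastal region: TFP = 3.1 + 0.14 − 2.08 = 1.16%.
The interior region: TFP = 5 − 1.54 − 2.34 = 1.12%.
Difference = 1.16 − (1.12) = 0.04 pp.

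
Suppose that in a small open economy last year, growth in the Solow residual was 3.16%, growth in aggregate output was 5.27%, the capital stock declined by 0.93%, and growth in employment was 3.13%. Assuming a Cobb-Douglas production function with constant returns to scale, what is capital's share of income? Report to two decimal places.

α = 0.25

gY = gA + α·gK + (1−α)·gL, so gY − gA − gL = α(gK − gL).
5.27 − 3.16 − 3.13 = α × (-0.93 − 3.13).
-1.02 = -4.06 α, so α = 0.2512.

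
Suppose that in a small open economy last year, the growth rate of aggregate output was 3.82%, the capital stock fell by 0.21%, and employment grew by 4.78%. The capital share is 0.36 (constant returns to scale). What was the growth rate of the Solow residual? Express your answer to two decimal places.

Labor's share = 1 − 0.36 = 0.64.
The capital stock: 0.36 × (-0.21) = -0.0756 pp.
Employment: 0.64 × 4.78 = 3.0592 pp.
TFP growth = 3.82 − 2.9836 = 0.8364%.

The Solow residual growth was 0.84%.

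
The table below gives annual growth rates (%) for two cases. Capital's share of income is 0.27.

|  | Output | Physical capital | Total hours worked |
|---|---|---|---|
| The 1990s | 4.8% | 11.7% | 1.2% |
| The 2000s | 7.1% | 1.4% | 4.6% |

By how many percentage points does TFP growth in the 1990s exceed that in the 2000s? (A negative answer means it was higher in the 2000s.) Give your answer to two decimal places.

Labor's share = 1 − 0.27 = 0.73.
The 1990s: TFP = 4.8 − 3.159 − 0.876 = 0.765%.
The 2000s: TFP = 7.1 − 0.378 − 3.358 = 3.364%.
Difference = 0.765 − (3.364) = -2.599 pp.

-2.60 percentage points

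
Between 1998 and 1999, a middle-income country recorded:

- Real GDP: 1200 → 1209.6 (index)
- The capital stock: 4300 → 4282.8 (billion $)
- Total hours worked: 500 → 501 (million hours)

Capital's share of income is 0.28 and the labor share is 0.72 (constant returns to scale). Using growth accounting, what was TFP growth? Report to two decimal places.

Real GDP growth = (1209.6 − 1200) / 1200 = 0.8%.
The capital stock growth = (4282.8 − 4300) / 4300 = -0.4%.
Total hours worked growth = (501 − 500) / 500 = 0.2%.
Labor's share = 1 − 0.28 = 0.72.
The capital stock: 0.28 × (-0.4) = -0.112 pp.
Total hours worked: 0.72 × 0.2 = 0.144 pp.
TFP growth = 0.8 − 0.032 = 0.768%.

TFP grew 0.77%.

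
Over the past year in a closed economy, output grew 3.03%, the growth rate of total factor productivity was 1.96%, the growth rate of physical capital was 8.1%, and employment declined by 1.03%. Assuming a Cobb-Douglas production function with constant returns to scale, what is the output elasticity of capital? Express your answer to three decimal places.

gY = gA + α·gK + (1−α)·gL, so gY − gA − gL = α(gK − gL).
3.03 − 1.96 + 1.03 = α × (8.1 − (-1.03)).
2.1 = 9.13 α, so α = 0.23001.

α = 0.230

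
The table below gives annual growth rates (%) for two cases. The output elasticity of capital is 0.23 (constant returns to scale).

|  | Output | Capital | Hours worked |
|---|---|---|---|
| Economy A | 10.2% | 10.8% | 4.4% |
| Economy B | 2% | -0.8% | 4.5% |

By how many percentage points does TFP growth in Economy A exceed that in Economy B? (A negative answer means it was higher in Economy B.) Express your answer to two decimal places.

Labor's share = 1 − 0.23 = 0.77.
Economy A: TFP = 10.2 − 2.484 − 3.388 = 4.328%.
Economy B: TFP = 2 + 0.184 − 3.465 = -1.281%.
Difference = 4.328 − (-1.281) = 5.609 pp.

5.61 percentage points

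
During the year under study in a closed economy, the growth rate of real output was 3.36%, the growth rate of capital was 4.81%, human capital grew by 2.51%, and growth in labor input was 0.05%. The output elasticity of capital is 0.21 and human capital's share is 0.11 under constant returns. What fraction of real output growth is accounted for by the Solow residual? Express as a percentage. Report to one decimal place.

Labor's share = 1 − 0.21 − 0.11 = 0.68.
Capital: 0.21 × 4.81 = 1.0101 pp.
Human capital: 0.11 × 2.51 = 0.2761 pp.
Labor input: 0.68 × 0.05 = 0.034 pp.
TFP growth = 3.36 − 1.3202 = 2.0398%.
TFP share of growth = 2.0398 / 3.36 × 100 = 60.708%.

60.7%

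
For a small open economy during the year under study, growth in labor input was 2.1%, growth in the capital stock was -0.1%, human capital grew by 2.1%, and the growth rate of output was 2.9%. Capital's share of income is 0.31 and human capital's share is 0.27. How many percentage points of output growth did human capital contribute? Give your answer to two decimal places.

0.57 pp

Contribution = share × growth = 0.27 × 2.1 = 0.567 pp.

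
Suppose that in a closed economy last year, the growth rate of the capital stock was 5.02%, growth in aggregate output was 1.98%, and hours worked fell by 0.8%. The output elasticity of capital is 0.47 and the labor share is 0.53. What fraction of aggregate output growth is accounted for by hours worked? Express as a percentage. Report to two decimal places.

Labor's share = 1 − 0.47 = 0.53.
Hours worked contributed 0.53 × (-0.8) = -0.424 pp.
Share of growth = -0.424 / 1.98 × 100 = -21.4141%.

-21.41%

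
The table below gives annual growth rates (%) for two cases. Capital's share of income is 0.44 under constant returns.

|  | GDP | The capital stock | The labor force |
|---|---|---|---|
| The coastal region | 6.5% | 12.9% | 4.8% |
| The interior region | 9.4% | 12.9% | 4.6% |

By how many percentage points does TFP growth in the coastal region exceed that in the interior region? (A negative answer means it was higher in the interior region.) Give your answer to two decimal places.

Labor's share = 1 − 0.44 = 0.56.
The coastal region: TFP = 6.5 − 5.676 − 2.688 = -1.864%.
The interior region: TFP = 9.4 − 5.676 − 2.576 = 1.148%.
Difference = -1.864 − (1.148) = -3.012 pp.

-3.01 percentage points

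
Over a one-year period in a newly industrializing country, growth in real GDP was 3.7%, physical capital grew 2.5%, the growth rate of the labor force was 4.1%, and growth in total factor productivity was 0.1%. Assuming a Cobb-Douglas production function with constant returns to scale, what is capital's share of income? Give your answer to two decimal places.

α = 0.31

gY = gA + α·gK + (1−α)·gL, so gY − gA − gL = α(gK − gL).
3.7 − 0.1 − 4.1 = α × (2.5 − 4.1).
-0.5 = -1.6 α, so α = 0.3125.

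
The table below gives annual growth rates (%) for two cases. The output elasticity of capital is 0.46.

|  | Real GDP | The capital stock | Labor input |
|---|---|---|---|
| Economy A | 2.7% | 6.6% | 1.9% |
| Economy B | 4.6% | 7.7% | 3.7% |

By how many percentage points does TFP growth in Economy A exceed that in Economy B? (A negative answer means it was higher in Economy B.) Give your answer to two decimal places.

-0.42 percentage points

Labor's share = 1 − 0.46 = 0.54.
Economy A: TFP = 2.7 − 3.036 − 1.026 = -1.362%.
Economy B: TFP = 4.6 − 3.542 − 1.998 = -0.94%.
Difference = -1.362 − (-0.94) = -0.422 pp.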